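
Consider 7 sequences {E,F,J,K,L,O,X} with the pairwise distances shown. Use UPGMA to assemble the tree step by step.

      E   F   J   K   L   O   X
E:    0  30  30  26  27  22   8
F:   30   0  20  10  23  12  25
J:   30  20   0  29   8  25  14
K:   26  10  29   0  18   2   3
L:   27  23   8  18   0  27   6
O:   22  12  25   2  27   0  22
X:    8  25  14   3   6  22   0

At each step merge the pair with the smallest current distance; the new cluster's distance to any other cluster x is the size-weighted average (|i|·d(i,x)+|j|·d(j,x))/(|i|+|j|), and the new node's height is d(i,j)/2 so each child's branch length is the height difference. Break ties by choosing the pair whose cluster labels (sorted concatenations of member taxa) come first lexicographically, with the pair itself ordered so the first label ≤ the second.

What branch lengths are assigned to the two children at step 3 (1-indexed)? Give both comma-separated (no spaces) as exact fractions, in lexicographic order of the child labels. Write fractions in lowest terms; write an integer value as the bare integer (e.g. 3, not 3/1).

11/2,9/2

1. join K+O (d=2) ⇒ KO; edges |K|=1, |O|=1
  updated: d(E,KO)=24, d(F,KO)=11, d(J,KO)=27, d(KO,L)=45/2, d(KO,X)=25/2
2. join L+X (d=6) ⇒ LX; edges |L|=3, |X|=3
  updated: d(E,LX)=35/2, d(F,LX)=24, d(J,LX)=11, d(KO,LX)=35/2
3. join F+KO (d=11) ⇒ FKO; edges |F|=11/2, |KO|=9/2
  updated: d(E,FKO)=26, d(FKO,J)=74/3, d(FKO,LX)=59/3
4. join J+LX (d=11) ⇒ JLX; edges |J|=11/2, |LX|=5/2
  updated: d(E,JLX)=65/3, d(FKO,JLX)=64/3
5. join FKO+JLX (d=64/3) ⇒ FJKLOX; edges |FKO|=31/6, |JLX|=31/6
  updated: d(E,FJKLOX)=143/6
6. join E+FJKLOX (d=143/6) ⇒ EFJKLOX; edges |E|=143/12, |FJKLOX|=5/4
final tree: (E:143/12,((F:11/2,(K:1,O:1):9/2):31/6,(J:11/2,(L:3,X:3):5/2):31/6):5/4)
total length: 99/2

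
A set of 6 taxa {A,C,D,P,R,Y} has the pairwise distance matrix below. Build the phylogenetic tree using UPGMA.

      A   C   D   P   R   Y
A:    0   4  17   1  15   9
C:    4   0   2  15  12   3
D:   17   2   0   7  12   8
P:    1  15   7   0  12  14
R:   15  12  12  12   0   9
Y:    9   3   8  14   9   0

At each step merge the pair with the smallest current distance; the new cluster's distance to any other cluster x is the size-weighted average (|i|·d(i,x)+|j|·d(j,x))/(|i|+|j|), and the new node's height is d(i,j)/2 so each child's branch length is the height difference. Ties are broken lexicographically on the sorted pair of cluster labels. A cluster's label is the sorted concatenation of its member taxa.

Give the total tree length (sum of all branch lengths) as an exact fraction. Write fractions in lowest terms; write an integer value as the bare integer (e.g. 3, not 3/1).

87/4

1. join A+P (d=1) ⇒ AP; edges |A|=1/2, |P|=1/2
  updated: d(AP,C)=19/2, d(AP,D)=12, d(AP,R)=27/2, d(AP,Y)=23/2
2. join C+D (d=2) ⇒ CD; edges |C|=1, |D|=1
  updated: d(AP,CD)=43/4, d(CD,R)=12, d(CD,Y)=11/2
3. join CD+Y (d=11/2) ⇒ CDY; edges |CD|=7/4, |Y|=11/4
  updated: d(AP,CDY)=11, d(CDY,R)=11
4. join AP+CDY (d=11) ⇒ ACDPY; edges |AP|=5, |CDY|=11/4
  updated: d(ACDPY,R)=12
5. join ACDPY+R (d=12) ⇒ ACDPRY; edges |ACDPY|=1/2, |R|=6
final tree: (((A:1/2,P:1/2):5,((C:1,D:1):7/4,Y:11/4):11/4):1/2,R:6)
total length: 87/4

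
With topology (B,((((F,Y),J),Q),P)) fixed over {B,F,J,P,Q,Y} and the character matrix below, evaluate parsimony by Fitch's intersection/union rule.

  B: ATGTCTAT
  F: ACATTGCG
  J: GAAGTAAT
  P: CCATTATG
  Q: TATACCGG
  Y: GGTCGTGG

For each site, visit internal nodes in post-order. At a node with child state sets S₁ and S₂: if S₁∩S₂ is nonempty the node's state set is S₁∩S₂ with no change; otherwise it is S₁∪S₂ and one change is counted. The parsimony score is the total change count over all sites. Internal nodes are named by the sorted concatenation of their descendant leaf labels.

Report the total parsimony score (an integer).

site 0, node FY: F={A} ∪ Y={G} → {A,G} (+1)
site 0, node FJY: FY={A,G} ∩ J={G} → {G} (+0)
site 0, node FJQY: FJY={G} ∪ Q={T} → {G,T} (+1)
site 0, node FJPQY: FJQY={G,T} ∪ P={C} → {C,G,T} (+1)
site 0, node BFJPQY: B={A} ∪ FJPQY={C,G,T} → {A,C,G,T} (+1)
site 1, node FY: F={C} ∪ Y={G} → {C,G} (+1)
site 1, node FJY: FY={C,G} ∪ J={A} → {A,C,G} (+1)
site 1, node FJQY: FJY={A,C,G} ∩ Q={A} → {A} (+0)
site 1, node FJPQY: FJQY={A} ∪ P={C} → {A,C} (+1)
site 1, node BFJPQY: B={T} ∪ FJPQY={A,C} → {A,C,T} (+1)
site 2, node FY: F={A} ∪ Y={T} → {A,T} (+1)
site 2, node FJY: FY={A,T} ∩ J={A} → {A} (+0)
site 2, node FJQY: FJY={A} ∪ Q={T} → {A,T} (+1)
site 2, node FJPQY: FJQY={A,T} ∩ P={A} → {A} (+0)
site 2, node BFJPQY: B={G} ∪ FJPQY={A} → {A,G} (+1)
site 3, node FY: F={T} ∪ Y={C} → {C,T} (+1)
site 3, node FJY: FY={C,T} ∪ J={G} → {C,G,T} (+1)
site 3, node FJQY: FJY={C,G,T} ∪ Q={A} → {A,C,G,T} (+1)
site 3, node FJPQY: FJQY={A,C,G,T} ∩ P={T} → {T} (+0)
site 3, node BFJPQY: B={T} ∩ FJPQY={T} → {T} (+0)
site 4, node FY: F={T} ∪ Y={G} → {G,T} (+1)
site 4, node FJY: FY={G,T} ∩ J={T} → {T} (+0)
site 4, node FJQY: FJY={T} ∪ Q={C} → {C,T} (+1)
site 4, node FJPQY: FJQY={C,T} ∩ P={T} → {T} (+0)
site 4, node BFJPQY: B={C} ∪ FJPQY={T} → {C,T} (+1)
site 5, node FY: F={G} ∪ Y={T} → {G,T} (+1)
site 5, node FJY: FY={G,T} ∪ J={A} → {A,G,T} (+1)
site 5, node FJQY: FJY={A,G,T} ∪ Q={C} → {A,C,G,T} (+1)
site 5, node FJPQY: FJQY={A,C,G,T} ∩ P={A} → {A} (+0)
site 5, node BFJPQY: B={T} ∪ FJPQY={A} → {A,T} (+1)
site 6, node FY: F={C} ∪ Y={G} → {C,G} (+1)
site 6, node FJY: FY={C,G} ∪ J={A} → {A,C,G} (+1)
site 6, node FJQY: FJY={A,C,G} ∩ Q={G} → {G} (+0)
site 6, node FJPQY: FJQY={G} ∪ P={T} → {G,T} (+1)
site 6, node BFJPQY: B={A} ∪ FJPQY={G,T} → {A,G,T} (+1)
site 7, node FY: F={G} ∩ Y={G} → {G} (+0)
site 7, node FJY: FY={G} ∪ J={T} → {G,T} (+1)
site 7, node FJQY: FJY={G,T} ∩ Q={G} → {G} (+0)
site 7, node FJPQY: FJQY={G} ∩ P={G} → {G} (+0)
site 7, node BFJPQY: B={T} ∪ FJPQY={G} → {G,T} (+1)
per-site changes: [4, 4, 3, 3, 3, 4, 4, 2]; total = 27

27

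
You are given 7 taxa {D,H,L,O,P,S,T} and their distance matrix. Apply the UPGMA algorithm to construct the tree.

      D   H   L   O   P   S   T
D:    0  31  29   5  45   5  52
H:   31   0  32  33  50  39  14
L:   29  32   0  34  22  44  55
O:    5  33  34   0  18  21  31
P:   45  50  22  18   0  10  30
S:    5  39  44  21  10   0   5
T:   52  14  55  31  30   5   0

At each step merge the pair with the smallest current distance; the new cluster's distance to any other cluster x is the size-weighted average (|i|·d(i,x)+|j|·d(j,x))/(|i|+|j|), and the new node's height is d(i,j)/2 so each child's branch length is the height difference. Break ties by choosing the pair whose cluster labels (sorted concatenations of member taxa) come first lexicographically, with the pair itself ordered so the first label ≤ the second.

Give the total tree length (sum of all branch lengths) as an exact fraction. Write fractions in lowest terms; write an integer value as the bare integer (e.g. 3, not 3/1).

2413/30

step 1: merge (D,O) at d=5; branch lengths D→5/2, O→5/2; new cluster DO
  updated: d(DO,H)=32, d(DO,L)=63/2, d(DO,P)=63/2, d(DO,S)=13, d(DO,T)=83/2
step 2: merge (S,T) at d=5; branch lengths S→5/2, T→5/2; new cluster ST
  updated: d(DO,ST)=109/4, d(H,ST)=53/2, d(L,ST)=99/2, d(P,ST)=20
step 3: merge (P,ST) at d=20; branch lengths P→10, ST→15/2; new cluster PST
  updated: d(DO,PST)=86/3, d(H,PST)=103/3, d(L,PST)=121/3
step 4: merge (DO,PST) at d=86/3; branch lengths DO→71/6, PST→13/3; new cluster DOPST
  updated: d(DOPST,H)=167/5, d(DOPST,L)=184/5
step 5: merge (H,L) at d=32; branch lengths H→16, L→16; new cluster HL
  updated: d(DOPST,HL)=351/10
step 6: merge (DOPST,HL) at d=351/10; branch lengths DOPST→193/60, HL→31/20; new cluster DHLOPST
final tree: (((D:5/2,O:5/2):71/6,(P:10,(S:5/2,T:5/2):15/2):13/3):193/60,(H:16,L:16):31/20)
total length: 2413/30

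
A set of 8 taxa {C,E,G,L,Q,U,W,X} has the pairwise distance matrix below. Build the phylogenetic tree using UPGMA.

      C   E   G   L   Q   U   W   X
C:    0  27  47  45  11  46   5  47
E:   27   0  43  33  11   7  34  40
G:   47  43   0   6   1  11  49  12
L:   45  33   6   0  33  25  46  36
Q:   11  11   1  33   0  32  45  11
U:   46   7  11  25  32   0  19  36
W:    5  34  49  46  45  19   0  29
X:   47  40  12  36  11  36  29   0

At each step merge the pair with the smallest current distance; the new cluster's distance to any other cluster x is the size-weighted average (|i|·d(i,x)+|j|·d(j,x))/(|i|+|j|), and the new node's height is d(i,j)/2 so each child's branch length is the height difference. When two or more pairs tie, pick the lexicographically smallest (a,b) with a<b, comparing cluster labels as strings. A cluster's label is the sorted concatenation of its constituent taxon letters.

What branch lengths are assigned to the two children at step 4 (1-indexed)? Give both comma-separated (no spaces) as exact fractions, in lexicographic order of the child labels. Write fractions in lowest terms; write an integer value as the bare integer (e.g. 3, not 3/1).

21/4,23/4

step 1: merge (G,Q) at d=1; branch lengths G→1/2, Q→1/2; new cluster GQ
  updated: d(C,GQ)=29, d(E,GQ)=27, d(GQ,L)=39/2, d(GQ,U)=43/2, d(GQ,W)=47, d(GQ,X)=23/2
step 2: merge (C,W) at d=5; branch lengths C→5/2, W→5/2; new cluster CW
  updated: d(CW,E)=61/2, d(CW,GQ)=38, d(CW,L)=91/2, d(CW,U)=65/2, d(CW,X)=38
step 3: merge (E,U) at d=7; branch lengths E→7/2, U→7/2; new cluster EU
  updated: d(CW,EU)=63/2, d(EU,GQ)=97/4, d(EU,L)=29, d(EU,X)=38
step 4: merge (GQ,X) at d=23/2; branch lengths GQ→21/4, X→23/4; new cluster GQX
  updated: d(CW,GQX)=38, d(EU,GQX)=173/6, d(GQX,L)=25
step 5: merge (GQX,L) at d=25; branch lengths GQX→27/4, L→25/2; new cluster GLQX
  updated: d(CW,GLQX)=319/8, d(EU,GLQX)=231/8
step 6: merge (EU,GLQX) at d=231/8; branch lengths EU→175/16, GLQX→31/16; new cluster EGLQUX
  updated: d(CW,EGLQUX)=445/12
step 7: merge (CW,EGLQUX) at d=445/12; branch lengths CW→385/24, EGLQUX→197/48; new cluster CEGLQUWX
final tree: ((C:5/2,W:5/2):385/24,((E:7/2,U:7/2):175/16,(((G:1/2,Q:1/2):21/4,X:23/4):27/4,L:25/2):31/16):197/48)
total length: 3661/48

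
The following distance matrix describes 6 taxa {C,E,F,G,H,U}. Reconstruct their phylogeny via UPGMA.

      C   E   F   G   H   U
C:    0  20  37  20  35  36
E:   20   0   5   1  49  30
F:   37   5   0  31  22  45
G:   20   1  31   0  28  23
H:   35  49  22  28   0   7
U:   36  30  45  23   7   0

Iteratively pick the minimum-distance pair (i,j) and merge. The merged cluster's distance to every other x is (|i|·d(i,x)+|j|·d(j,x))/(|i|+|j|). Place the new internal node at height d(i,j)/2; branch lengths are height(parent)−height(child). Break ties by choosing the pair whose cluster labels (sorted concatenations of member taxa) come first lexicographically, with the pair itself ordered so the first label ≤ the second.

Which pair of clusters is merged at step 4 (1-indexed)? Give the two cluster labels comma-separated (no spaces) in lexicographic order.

iteration 1: select E,G (d=1); attach at lengths (1/2, 1/2); label the merged cluster EG
  updated: d(C,EG)=20, d(EG,F)=18, d(EG,H)=77/2, d(EG,U)=53/2
iteration 2: select H,U (d=7); attach at lengths (7/2, 7/2); label the merged cluster HU
  updated: d(C,HU)=71/2, d(EG,HU)=65/2, d(F,HU)=67/2
iteration 3: select EG,F (d=18); attach at lengths (17/2, 9); label the merged cluster EFG
  updated: d(C,EFG)=77/3, d(EFG,HU)=197/6
iteration 4: select C,EFG (d=77/3); attach at lengths (77/6, 23/6); label the merged cluster CEFG
  updated: d(CEFG,HU)=67/2
iteration 5: select CEFG,HU (d=67/2); attach at lengths (47/12, 53/4); label the merged cluster CEFGHU
final tree: ((C:77/6,((E:1/2,G:1/2):17/2,F:9):23/6):47/12,(H:7/2,U:7/2):53/4)
total length: 178/3

C,EFG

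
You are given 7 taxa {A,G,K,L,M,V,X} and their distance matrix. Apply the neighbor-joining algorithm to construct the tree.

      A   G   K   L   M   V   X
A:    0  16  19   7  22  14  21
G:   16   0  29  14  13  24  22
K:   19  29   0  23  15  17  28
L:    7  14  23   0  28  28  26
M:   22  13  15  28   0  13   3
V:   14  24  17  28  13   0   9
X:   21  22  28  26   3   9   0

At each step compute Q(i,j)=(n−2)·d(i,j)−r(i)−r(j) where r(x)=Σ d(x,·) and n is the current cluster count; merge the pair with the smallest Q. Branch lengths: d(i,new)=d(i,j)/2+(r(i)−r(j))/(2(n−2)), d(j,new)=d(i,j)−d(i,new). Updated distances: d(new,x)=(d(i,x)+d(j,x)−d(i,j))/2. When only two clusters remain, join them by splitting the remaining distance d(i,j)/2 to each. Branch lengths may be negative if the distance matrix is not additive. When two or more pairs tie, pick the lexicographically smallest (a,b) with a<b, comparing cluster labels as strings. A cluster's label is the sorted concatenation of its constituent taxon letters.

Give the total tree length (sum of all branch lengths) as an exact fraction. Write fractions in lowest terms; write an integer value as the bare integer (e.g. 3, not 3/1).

1631/32

step 1: merge (A,L) at d=7, Q=-190; branch lengths A→4/5, L→31/5; new cluster AL
  updated: d(AL,G)=23/2, d(AL,K)=35/2, d(AL,M)=43/2, d(AL,V)=35/2, d(AL,X)=20
step 2: merge (AL,G) at d=23/2, Q=-283/2; branch lengths AL→69/16, G→115/16; new cluster AGL
  updated: d(AGL,K)=35/2, d(AGL,M)=23/2, d(AGL,V)=15, d(AGL,X)=61/4
step 3: merge (M,X) at d=3, Q=-355/4; branch lengths M→-5/8, X→29/8; new cluster MX
  updated: d(AGL,MX)=95/8, d(K,MX)=20, d(MX,V)=19/2
step 4: merge (AGL,K) at d=35/2, Q=-511/8; branch lengths AGL→199/32, K→361/32; new cluster AGKL
  updated: d(AGKL,MX)=115/16, d(AGKL,V)=29/4
step 5: merge (AGKL,MX) at d=115/16, Q=-383/16; branch lengths AGKL→79/32, MX→151/32; new cluster AGKLMX
  updated: d(AGKLMX,V)=153/32
step 6: merge (AGKLMX,V) at d=153/32; branch lengths AGKLMX→153/64, V→153/64; new cluster AGKLMVX
final tree: (((((A:4/5,L:31/5):69/16,G:115/16):199/32,K:361/32):79/32,(M:-5/8,X:29/8):151/32):153/64,V:153/64)
total length: 1631/32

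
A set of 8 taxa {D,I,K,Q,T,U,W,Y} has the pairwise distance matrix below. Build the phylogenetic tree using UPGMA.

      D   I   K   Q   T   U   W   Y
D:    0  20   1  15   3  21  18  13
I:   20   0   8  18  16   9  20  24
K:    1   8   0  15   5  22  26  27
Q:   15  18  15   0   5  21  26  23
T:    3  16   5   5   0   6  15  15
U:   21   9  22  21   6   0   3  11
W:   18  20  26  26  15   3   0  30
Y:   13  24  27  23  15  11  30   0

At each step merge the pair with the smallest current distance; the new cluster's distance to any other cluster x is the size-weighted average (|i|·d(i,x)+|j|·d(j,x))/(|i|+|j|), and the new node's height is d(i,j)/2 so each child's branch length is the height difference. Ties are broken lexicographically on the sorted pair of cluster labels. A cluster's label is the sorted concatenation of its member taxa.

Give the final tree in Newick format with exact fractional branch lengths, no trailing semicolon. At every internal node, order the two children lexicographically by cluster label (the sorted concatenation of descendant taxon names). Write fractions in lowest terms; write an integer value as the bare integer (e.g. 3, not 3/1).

(((((D:1/2,K:1/2):3/2,T:2):23/6,Q:35/6):77/24,(I:29/4,(U:3/2,W:3/2):23/4):43/24):197/168,Y:143/14)

iteration 1: select D,K (d=1); attach at lengths (1/2, 1/2); label the merged cluster DK
  updated: d(DK,I)=14, d(DK,Q)=15, d(DK,T)=4, d(DK,U)=43/2, d(DK,W)=22, d(DK,Y)=20
iteration 2: select U,W (d=3); attach at lengths (3/2, 3/2); label the merged cluster UW
  updated: d(DK,UW)=87/4, d(I,UW)=29/2, d(Q,UW)=47/2, d(T,UW)=21/2, d(UW,Y)=41/2
iteration 3: select DK,T (d=4); attach at lengths (3/2, 2); label the merged cluster DKT
  updated: d(DKT,I)=44/3, d(DKT,Q)=35/3, d(DKT,UW)=18, d(DKT,Y)=55/3
iteration 4: select DKT,Q (d=35/3); attach at lengths (23/6, 35/6); label the merged cluster DKQT
  updated: d(DKQT,I)=31/2, d(DKQT,UW)=155/8, d(DKQT,Y)=39/2
iteration 5: select I,UW (d=29/2); attach at lengths (29/4, 23/4); label the merged cluster IUW
  updated: d(DKQT,IUW)=217/12, d(IUW,Y)=65/3
iteration 6: select DKQT,IUW (d=217/12); attach at lengths (77/24, 43/24); label the merged cluster DIKQTUW
  updated: d(DIKQTUW,Y)=143/7
iteration 7: select DIKQTUW,Y (d=143/7); attach at lengths (197/168, 143/14); label the merged cluster DIKQTUWY
final tree: (((((D:1/2,K:1/2):3/2,T:2):23/6,Q:35/6):77/24,(I:29/4,(U:3/2,W:3/2):23/4):43/24):197/168,Y:143/14)
total length: 2607/56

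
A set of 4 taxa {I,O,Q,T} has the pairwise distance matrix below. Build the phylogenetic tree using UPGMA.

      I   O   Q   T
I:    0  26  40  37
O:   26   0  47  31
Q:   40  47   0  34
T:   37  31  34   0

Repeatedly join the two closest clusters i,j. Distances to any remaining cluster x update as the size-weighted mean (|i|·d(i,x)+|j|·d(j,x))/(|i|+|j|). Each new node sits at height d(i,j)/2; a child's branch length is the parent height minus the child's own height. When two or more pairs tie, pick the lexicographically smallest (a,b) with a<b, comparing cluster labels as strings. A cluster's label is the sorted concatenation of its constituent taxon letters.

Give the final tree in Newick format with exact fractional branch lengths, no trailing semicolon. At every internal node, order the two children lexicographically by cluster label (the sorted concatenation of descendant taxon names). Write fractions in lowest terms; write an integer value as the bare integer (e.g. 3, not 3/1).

(((I:13,O:13):4,T:17):19/6,Q:121/6)

iteration 1: select I,O (d=26); attach at lengths (13, 13); label the merged cluster IO
  updated: d(IO,Q)=87/2, d(IO,T)=34
iteration 2: select IO,T (d=34); attach at lengths (4, 17); label the merged cluster IOT
  updated: d(IOT,Q)=121/3
iteration 3: select IOT,Q (d=121/3); attach at lengths (19/6, 121/6); label the merged cluster IOQT
final tree: (((I:13,O:13):4,T:17):19/6,Q:121/6)
total length: 211/3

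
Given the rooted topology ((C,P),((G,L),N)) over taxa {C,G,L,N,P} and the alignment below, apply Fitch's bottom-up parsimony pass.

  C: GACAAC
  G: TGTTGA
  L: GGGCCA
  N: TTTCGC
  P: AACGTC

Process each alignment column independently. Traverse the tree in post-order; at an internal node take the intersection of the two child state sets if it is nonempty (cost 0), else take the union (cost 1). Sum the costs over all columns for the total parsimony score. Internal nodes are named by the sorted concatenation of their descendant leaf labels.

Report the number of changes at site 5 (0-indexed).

[col 0] CP: children C:{G}, P:{A} ∪→ {A,G}; cost 1
[col 0] GL: children G:{T}, L:{G} ∪→ {G,T}; cost 1
[col 0] GLN: children GL:{G,T}, N:{T} ∩→ {T}; cost 0
[col 0] CGLNP: children CP:{A,G}, GLN:{T} ∪→ {A,G,T}; cost 1
[col 1] CP: children C:{A}, P:{A} ∩→ {A}; cost 0
[col 1] GL: children G:{G}, L:{G} ∩→ {G}; cost 0
[col 1] GLN: children GL:{G}, N:{T} ∪→ {G,T}; cost 1
[col 1] CGLNP: children CP:{A}, GLN:{G,T} ∪→ {A,G,T}; cost 1
[col 2] CP: children C:{C}, P:{C} ∩→ {C}; cost 0
[col 2] GL: children G:{T}, L:{G} ∪→ {G,T}; cost 1
[col 2] GLN: children GL:{G,T}, N:{T} ∩→ {T}; cost 0
[col 2] CGLNP: children CP:{C}, GLN:{T} ∪→ {C,T}; cost 1
[col 3] CP: children C:{A}, P:{G} ∪→ {A,G}; cost 1
[col 3] GL: children G:{T}, L:{C} ∪→ {C,T}; cost 1
[col 3] GLN: children GL:{C,T}, N:{C} ∩→ {C}; cost 0
[col 3] CGLNP: children CP:{A,G}, GLN:{C} ∪→ {A,C,G}; cost 1
[col 4] CP: children C:{A}, P:{T} ∪→ {A,T}; cost 1
[col 4] GL: children G:{G}, L:{C} ∪→ {C,G}; cost 1
[col 4] GLN: children GL:{C,G}, N:{G} ∩→ {G}; cost 0
[col 4] CGLNP: children CP:{A,T}, GLN:{G} ∪→ {A,G,T}; cost 1
[col 5] CP: children C:{C}, P:{C} ∩→ {C}; cost 0
[col 5] GL: children G:{A}, L:{A} ∩→ {A}; cost 0
[col 5] GLN: children GL:{A}, N:{C} ∪→ {A,C}; cost 1
[col 5] CGLNP: children CP:{C}, GLN:{A,C} ∩→ {C}; cost 0
per-site changes: [3, 2, 2, 3, 3, 1]; total = 14

1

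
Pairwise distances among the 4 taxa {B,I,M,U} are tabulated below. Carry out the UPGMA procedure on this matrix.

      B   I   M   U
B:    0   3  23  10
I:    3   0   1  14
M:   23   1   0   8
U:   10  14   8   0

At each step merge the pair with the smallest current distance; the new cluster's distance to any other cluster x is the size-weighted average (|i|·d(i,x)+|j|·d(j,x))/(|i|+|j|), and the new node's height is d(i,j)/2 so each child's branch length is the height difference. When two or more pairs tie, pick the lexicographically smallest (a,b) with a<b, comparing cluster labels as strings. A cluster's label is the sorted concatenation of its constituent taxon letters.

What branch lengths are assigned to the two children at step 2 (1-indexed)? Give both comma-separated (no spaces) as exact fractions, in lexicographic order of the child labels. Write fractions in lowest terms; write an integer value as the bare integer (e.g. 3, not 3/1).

5,5

1. join I+M (d=1) ⇒ IM; edges |I|=1/2, |M|=1/2
  updated: d(B,IM)=13, d(IM,U)=11
2. join B+U (d=10) ⇒ BU; edges |B|=5, |U|=5
  updated: d(BU,IM)=12
3. join BU+IM (d=12) ⇒ BIMU; edges |BU|=1, |IM|=11/2
final tree: ((B:5,U:5):1,(I:1/2,M:1/2):11/2)
total length: 35/2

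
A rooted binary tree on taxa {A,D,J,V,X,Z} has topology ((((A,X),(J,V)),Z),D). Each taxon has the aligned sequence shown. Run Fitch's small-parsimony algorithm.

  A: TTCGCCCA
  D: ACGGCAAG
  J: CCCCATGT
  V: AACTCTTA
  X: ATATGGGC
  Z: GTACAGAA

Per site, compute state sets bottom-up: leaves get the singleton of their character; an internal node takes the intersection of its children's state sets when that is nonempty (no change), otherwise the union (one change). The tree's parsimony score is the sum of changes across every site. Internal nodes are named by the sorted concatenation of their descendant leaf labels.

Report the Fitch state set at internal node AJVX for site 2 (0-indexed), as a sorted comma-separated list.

C

site 0, node AX: A={T} ∪ X={A} → {A,T} (+1)
site 0, node JV: J={C} ∪ V={A} → {A,C} (+1)
site 0, node AJVX: AX={A,T} ∩ JV={A,C} → {A} (+0)
site 0, node AJVXZ: AJVX={A} ∪ Z={G} → {A,G} (+1)
site 0, node ADJVXZ: AJVXZ={A,G} ∩ D={A} → {A} (+0)
site 1, node AX: A={T} ∩ X={T} → {T} (+0)
site 1, node JV: J={C} ∪ V={A} → {A,C} (+1)
site 1, node AJVX: AX={T} ∪ JV={A,C} → {A,C,T} (+1)
site 1, node AJVXZ: AJVX={A,C,T} ∩ Z={T} → {T} (+0)
site 1, node ADJVXZ: AJVXZ={T} ∪ D={C} → {C,T} (+1)
site 2, node AX: A={C} ∪ X={A} → {A,C} (+1)
site 2, node JV: J={C} ∩ V={C} → {C} (+0)
site 2, node AJVX: AX={A,C} ∩ JV={C} → {C} (+0)
site 2, node AJVXZ: AJVX={C} ∪ Z={A} → {A,C} (+1)
site 2, node ADJVXZ: AJVXZ={A,C} ∪ D={G} → {A,C,G} (+1)
site 3, node AX: A={G} ∪ X={T} → {G,T} (+1)
site 3, node JV: J={C} ∪ V={T} → {C,T} (+1)
site 3, node AJVX: AX={G,T} ∩ JV={C,T} → {T} (+0)
site 3, node AJVXZ: AJVX={T} ∪ Z={C} → {C,T} (+1)
site 3, node ADJVXZ: AJVXZ={C,T} ∪ D={G} → {C,G,T} (+1)
site 4, node AX: A={C} ∪ X={G} → {C,G} (+1)
site 4, node JV: J={A} ∪ V={C} → {A,C} (+1)
site 4, node AJVX: AX={C,G} ∩ JV={A,C} → {C} (+0)
site 4, node AJVXZ: AJVX={C} ∪ Z={A} → {A,C} (+1)
site 4, node ADJVXZ: AJVXZ={A,C} ∩ D={C} → {C} (+0)
site 5, node AX: A={C} ∪ X={G} → {C,G} (+1)
site 5, node JV: J={T} ∩ V={T} → {T} (+0)
site 5, node AJVX: AX={C,G} ∪ JV={T} → {C,G,T} (+1)
site 5, node AJVXZ: AJVX={C,G,T} ∩ Z={G} → {G} (+0)
site 5, node ADJVXZ: AJVXZ={G} ∪ D={A} → {A,G} (+1)
site 6, node AX: A={C} ∪ X={G} → {C,G} (+1)
site 6, node JV: J={G} ∪ V={T} → {G,T} (+1)
site 6, node AJVX: AX={C,G} ∩ JV={G,T} → {G} (+0)
site 6, node AJVXZ: AJVX={G} ∪ Z={A} → {A,G} (+1)
site 6, node ADJVXZ: AJVXZ={A,G} ∩ D={A} → {A} (+0)
site 7, node AX: A={A} ∪ X={C} → {A,C} (+1)
site 7, node JV: J={T} ∪ V={A} → {A,T} (+1)
site 7, node AJVX: AX={A,C} ∩ JV={A,T} → {A} (+0)
site 7, node AJVXZ: AJVX={A} ∩ Z={A} → {A} (+0)
site 7, node ADJVXZ: AJVXZ={A} ∪ D={G} → {A,G} (+1)
per-site changes: [3, 3, 3, 4, 3, 3, 3, 3]; total = 25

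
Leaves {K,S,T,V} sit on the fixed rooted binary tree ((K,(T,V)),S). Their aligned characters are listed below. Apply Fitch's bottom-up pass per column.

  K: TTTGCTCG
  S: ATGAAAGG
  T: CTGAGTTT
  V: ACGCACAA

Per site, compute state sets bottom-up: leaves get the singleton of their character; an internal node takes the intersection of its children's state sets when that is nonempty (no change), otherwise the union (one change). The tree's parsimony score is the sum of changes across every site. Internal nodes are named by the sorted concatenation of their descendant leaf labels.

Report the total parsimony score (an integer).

[col 0] TV: children T:{C}, V:{A} ∪→ {A,C}; cost 1
[col 0] KTV: children K:{T}, TV:{A,C} ∪→ {A,C,T}; cost 1
[col 0] KSTV: children KTV:{A,C,T}, S:{A} ∩→ {A}; cost 0
[col 1] TV: children T:{T}, V:{C} ∪→ {C,T}; cost 1
[col 1] KTV: children K:{T}, TV:{C,T} ∩→ {T}; cost 0
[col 1] KSTV: children KTV:{T}, S:{T} ∩→ {T}; cost 0
[col 2] TV: children T:{G}, V:{G} ∩→ {G}; cost 0
[col 2] KTV: children K:{T}, TV:{G} ∪→ {G,T}; cost 1
[col 2] KSTV: children KTV:{G,T}, S:{G} ∩→ {G}; cost 0
[col 3] TV: children T:{A}, V:{C} ∪→ {A,C}; cost 1
[col 3] KTV: children K:{G}, TV:{A,C} ∪→ {A,C,G}; cost 1
[col 3] KSTV: children KTV:{A,C,G}, S:{A} ∩→ {A}; cost 0
[col 4] TV: children T:{G}, V:{A} ∪→ {A,G}; cost 1
[col 4] KTV: children K:{C}, TV:{A,G} ∪→ {A,C,G}; cost 1
[col 4] KSTV: children KTV:{A,C,G}, S:{A} ∩→ {A}; cost 0
[col 5] TV: children T:{T}, V:{C} ∪→ {C,T}; cost 1
[col 5] KTV: children K:{T}, TV:{C,T} ∩→ {T}; cost 0
[col 5] KSTV: children KTV:{T}, S:{A} ∪→ {A,T}; cost 1
[col 6] TV: children T:{T}, V:{A} ∪→ {A,T}; cost 1
[col 6] KTV: children K:{C}, TV:{A,T} ∪→ {A,C,T}; cost 1
[col 6] KSTV: children KTV:{A,C,T}, S:{G} ∪→ {A,C,G,T}; cost 1
[col 7] TV: children T:{T}, V:{A} ∪→ {A,T}; cost 1
[col 7] KTV: children K:{G}, TV:{A,T} ∪→ {A,G,T}; cost 1
[col 7] KSTV: children KTV:{A,G,T}, S:{G} ∩→ {G}; cost 0
per-site changes: [2, 1, 1, 2, 2, 2, 3, 2]; total = 15

15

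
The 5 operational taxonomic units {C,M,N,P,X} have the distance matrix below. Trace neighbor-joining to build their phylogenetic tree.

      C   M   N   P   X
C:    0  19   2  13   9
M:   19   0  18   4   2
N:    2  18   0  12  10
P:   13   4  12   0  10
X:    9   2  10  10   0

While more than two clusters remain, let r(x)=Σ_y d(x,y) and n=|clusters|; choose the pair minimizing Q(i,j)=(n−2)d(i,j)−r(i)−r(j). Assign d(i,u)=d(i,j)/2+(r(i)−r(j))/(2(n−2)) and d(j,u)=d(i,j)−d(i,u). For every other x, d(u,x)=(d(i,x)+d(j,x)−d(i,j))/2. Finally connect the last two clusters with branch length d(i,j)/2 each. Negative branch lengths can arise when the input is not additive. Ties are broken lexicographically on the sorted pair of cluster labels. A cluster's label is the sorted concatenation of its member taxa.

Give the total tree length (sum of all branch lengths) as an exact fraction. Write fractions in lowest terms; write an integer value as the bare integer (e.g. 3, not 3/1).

37/2

iteration 1: select C,N (d=2, Q=-79); attach at lengths (7/6, 5/6); label the merged cluster CN
  updated: d(CN,M)=35/2, d(CN,P)=23/2, d(CN,X)=17/2
iteration 2: select CN,X (d=17/2, Q=-41); attach at lengths (17/2, 0); label the merged cluster CNX
  updated: d(CNX,M)=11/2, d(CNX,P)=13/2
iteration 3: select CNX,M (d=11/2, Q=-16); attach at lengths (4, 3/2); label the merged cluster CMNX
  updated: d(CMNX,P)=5/2
iteration 4: select CMNX,P (d=5/2); attach at lengths (5/4, 5/4); label the merged cluster CMNPX
final tree: ((((C:7/6,N:5/6):17/2,X:0):4,M:3/2):5/4,P:5/4)
total length: 37/2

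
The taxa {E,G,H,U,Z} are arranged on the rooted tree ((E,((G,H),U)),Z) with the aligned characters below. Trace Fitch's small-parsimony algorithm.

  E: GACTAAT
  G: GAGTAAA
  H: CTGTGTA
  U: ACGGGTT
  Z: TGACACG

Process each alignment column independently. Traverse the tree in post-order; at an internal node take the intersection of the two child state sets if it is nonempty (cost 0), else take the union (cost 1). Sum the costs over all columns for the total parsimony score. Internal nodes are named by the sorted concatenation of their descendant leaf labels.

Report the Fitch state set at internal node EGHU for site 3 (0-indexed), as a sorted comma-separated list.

site 0, node GH: G={G} ∪ H={C} → {C,G} (+1)
site 0, node GHU: GH={C,G} ∪ U={A} → {A,C,G} (+1)
site 0, node EGHU: E={G} ∩ GHU={A,C,G} → {G} (+0)
site 0, node EGHUZ: EGHU={G} ∪ Z={T} → {G,T} (+1)
site 1, node GH: G={A} ∪ H={T} → {A,T} (+1)
site 1, node GHU: GH={A,T} ∪ U={C} → {A,C,T} (+1)
site 1, node EGHU: E={A} ∩ GHU={A,C,T} → {A} (+0)
site 1, node EGHUZ: EGHU={A} ∪ Z={G} → {A,G} (+1)
site 2, node GH: G={G} ∩ H={G} → {G} (+0)
site 2, node GHU: GH={G} ∩ U={G} → {G} (+0)
site 2, node EGHU: E={C} ∪ GHU={G} → {C,G} (+1)
site 2, node EGHUZ: EGHU={C,G} ∪ Z={A} → {A,C,G} (+1)
site 3, node GH: G={T} ∩ H={T} → {T} (+0)
site 3, node GHU: GH={T} ∪ U={G} → {G,T} (+1)
site 3, node EGHU: E={T} ∩ GHU={G,T} → {T} (+0)
site 3, node EGHUZ: EGHU={T} ∪ Z={C} → {C,T} (+1)
site 4, node GH: G={A} ∪ H={G} → {A,G} (+1)
site 4, node GHU: GH={A,G} ∩ U={G} → {G} (+0)
site 4, node EGHU: E={A} ∪ GHU={G} → {A,G} (+1)
site 4, node EGHUZ: EGHU={A,G} ∩ Z={A} → {A} (+0)
site 5, node GH: G={A} ∪ H={T} → {A,T} (+1)
site 5, node GHU: GH={A,T} ∩ U={T} → {T} (+0)
site 5, node EGHU: E={A} ∪ GHU={T} → {A,T} (+1)
site 5, node EGHUZ: EGHU={A,T} ∪ Z={C} → {A,C,T} (+1)
site 6, node GH: G={A} ∩ H={A} → {A} (+0)
site 6, node GHU: GH={A} ∪ U={T} → {A,T} (+1)
site 6, node EGHU: E={T} ∩ GHU={A,T} → {T} (+0)
site 6, node EGHUZ: EGHU={T} ∪ Z={G} → {G,T} (+1)
per-site changes: [3, 3, 2, 2, 2, 3, 2]; total = 17

T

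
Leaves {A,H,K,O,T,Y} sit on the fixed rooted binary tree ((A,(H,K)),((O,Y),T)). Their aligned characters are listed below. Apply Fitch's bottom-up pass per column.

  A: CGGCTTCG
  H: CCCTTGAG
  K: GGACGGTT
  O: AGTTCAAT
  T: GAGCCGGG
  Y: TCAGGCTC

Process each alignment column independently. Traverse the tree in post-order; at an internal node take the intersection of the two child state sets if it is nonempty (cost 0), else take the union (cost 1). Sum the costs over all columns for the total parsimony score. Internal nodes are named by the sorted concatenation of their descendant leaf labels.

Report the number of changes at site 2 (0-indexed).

HK@0: {C} ∪ {G} = {C,G} (union, +1)
AHK@0: {C} ∩ {C,G} = {C} (intersection, +0)
OY@0: {A} ∪ {T} = {A,T} (union, +1)
OTY@0: {A,T} ∪ {G} = {A,G,T} (union, +1)
AHKOTY@0: {C} ∪ {A,G,T} = {A,C,G,T} (union, +1)
HK@1: {C} ∪ {G} = {C,G} (union, +1)
AHK@1: {G} ∩ {C,G} = {G} (intersection, +0)
OY@1: {G} ∪ {C} = {C,G} (union, +1)
OTY@1: {C,G} ∪ {A} = {A,C,G} (union, +1)
AHKOTY@1: {G} ∩ {A,C,G} = {G} (intersection, +0)
HK@2: {C} ∪ {A} = {A,C} (union, +1)
AHK@2: {G} ∪ {A,C} = {A,C,G} (union, +1)
OY@2: {T} ∪ {A} = {A,T} (union, +1)
OTY@2: {A,T} ∪ {G} = {A,G,T} (union, +1)
AHKOTY@2: {A,C,G} ∩ {A,G,T} = {A,G} (intersection, +0)
HK@3: {T} ∪ {C} = {C,T} (union, +1)
AHK@3: {C} ∩ {C,T} = {C} (intersection, +0)
OY@3: {T} ∪ {G} = {G,T} (union, +1)
OTY@3: {G,T} ∪ {C} = {C,G,T} (union, +1)
AHKOTY@3: {C} ∩ {C,G,T} = {C} (intersection, +0)
HK@4: {T} ∪ {G} = {G,T} (union, +1)
AHK@4: {T} ∩ {G,T} = {T} (intersection, +0)
OY@4: {C} ∪ {G} = {C,G} (union, +1)
OTY@4: {C,G} ∩ {C} = {C} (intersection, +0)
AHKOTY@4: {T} ∪ {C} = {C,T} (union, +1)
HK@5: {G} ∩ {G} = {G} (intersection, +0)
AHK@5: {T} ∪ {G} = {G,T} (union, +1)
OY@5: {A} ∪ {C} = {A,C} (union, +1)
OTY@5: {A,C} ∪ {G} = {A,C,G} (union, +1)
AHKOTY@5: {G,T} ∩ {A,C,G} = {G} (intersection, +0)
HK@6: {A} ∪ {T} = {A,T} (union, +1)
AHK@6: {C} ∪ {A,T} = {A,C,T} (union, +1)
OY@6: {A} ∪ {T} = {A,T} (union, +1)
OTY@6: {A,T} ∪ {G} = {A,G,T} (union, +1)
AHKOTY@6: {A,C,T} ∩ {A,G,T} = {A,T} (intersection, +0)
HK@7: {G} ∪ {T} = {G,T} (union, +1)
AHK@7: {G} ∩ {G,T} = {G} (intersection, +0)
OY@7: {T} ∪ {C} = {C,T} (union, +1)
OTY@7: {C,T} ∪ {G} = {C,G,T} (union, +1)
AHKOTY@7: {G} ∩ {C,G,T} = {G} (intersection, +0)
per-site changes: [4, 3, 4, 3, 3, 3, 4, 3]; total = 27

4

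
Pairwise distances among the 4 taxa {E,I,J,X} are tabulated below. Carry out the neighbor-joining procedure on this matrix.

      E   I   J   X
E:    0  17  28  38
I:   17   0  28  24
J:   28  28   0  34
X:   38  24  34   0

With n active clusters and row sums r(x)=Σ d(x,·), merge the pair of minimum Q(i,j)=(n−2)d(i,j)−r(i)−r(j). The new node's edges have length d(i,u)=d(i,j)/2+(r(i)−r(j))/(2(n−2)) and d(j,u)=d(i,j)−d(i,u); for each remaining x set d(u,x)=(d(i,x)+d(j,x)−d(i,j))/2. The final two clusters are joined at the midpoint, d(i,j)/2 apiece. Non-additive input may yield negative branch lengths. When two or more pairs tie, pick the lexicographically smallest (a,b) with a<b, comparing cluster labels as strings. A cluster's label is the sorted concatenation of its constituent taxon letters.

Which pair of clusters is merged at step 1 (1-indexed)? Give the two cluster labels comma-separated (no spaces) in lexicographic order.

E,I

iteration 1: select E,I (d=17, Q=-118); attach at lengths (12, 5); label the merged cluster EI
  updated: d(EI,J)=39/2, d(EI,X)=45/2
iteration 2: select EI,J (d=39/2, Q=-76); attach at lengths (4, 31/2); label the merged cluster EIJ
  updated: d(EIJ,X)=37/2
iteration 3: select EIJ,X (d=37/2); attach at lengths (37/4, 37/4); label the merged cluster EIJX
final tree: (((E:12,I:5):4,J:31/2):37/4,X:37/4)
total length: 55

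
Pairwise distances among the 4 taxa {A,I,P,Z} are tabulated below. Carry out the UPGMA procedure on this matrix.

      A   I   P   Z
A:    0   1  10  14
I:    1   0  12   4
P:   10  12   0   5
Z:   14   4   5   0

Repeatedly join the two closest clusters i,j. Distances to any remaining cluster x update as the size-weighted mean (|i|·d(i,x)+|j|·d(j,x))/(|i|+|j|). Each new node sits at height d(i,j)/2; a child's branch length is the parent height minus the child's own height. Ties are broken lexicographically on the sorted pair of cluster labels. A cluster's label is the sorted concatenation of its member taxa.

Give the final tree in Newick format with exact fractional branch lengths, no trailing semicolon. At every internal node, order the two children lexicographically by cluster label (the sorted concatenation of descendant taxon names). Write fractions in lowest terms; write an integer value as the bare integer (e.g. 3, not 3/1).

iteration 1: select A,I (d=1); attach at lengths (1/2, 1/2); label the merged cluster AI
  updated: d(AI,P)=11, d(AI,Z)=9
iteration 2: select P,Z (d=5); attach at lengths (5/2, 5/2); label the merged cluster PZ
  updated: d(AI,PZ)=10
iteration 3: select AI,PZ (d=10); attach at lengths (9/2, 5/2); label the merged cluster AIPZ
final tree: ((A:1/2,I:1/2):9/2,(P:5/2,Z:5/2):5/2)
total length: 13

((A:1/2,I:1/2):9/2,(P:5/2,Z:5/2):5/2)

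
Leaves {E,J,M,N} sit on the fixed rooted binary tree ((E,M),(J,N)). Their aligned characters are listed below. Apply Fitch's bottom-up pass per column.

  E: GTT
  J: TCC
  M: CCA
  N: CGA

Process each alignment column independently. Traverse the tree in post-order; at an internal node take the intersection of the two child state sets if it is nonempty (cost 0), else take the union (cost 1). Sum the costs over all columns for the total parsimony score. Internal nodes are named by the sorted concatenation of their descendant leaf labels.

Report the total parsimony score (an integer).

[col 0] EM: children E:{G}, M:{C} ∪→ {C,G}; cost 1
[col 0] JN: children J:{T}, N:{C} ∪→ {C,T}; cost 1
[col 0] EJMN: children EM:{C,G}, JN:{C,T} ∩→ {C}; cost 0
[col 1] EM: children E:{T}, M:{C} ∪→ {C,T}; cost 1
[col 1] JN: children J:{C}, N:{G} ∪→ {C,G}; cost 1
[col 1] EJMN: children EM:{C,T}, JN:{C,G} ∩→ {C}; cost 0
[col 2] EM: children E:{T}, M:{A} ∪→ {A,T}; cost 1
[col 2] JN: children J:{C}, N:{A} ∪→ {A,C}; cost 1
[col 2] EJMN: children EM:{A,T}, JN:{A,C} ∩→ {A}; cost 0
per-site changes: [2, 2, 2]; total = 6

6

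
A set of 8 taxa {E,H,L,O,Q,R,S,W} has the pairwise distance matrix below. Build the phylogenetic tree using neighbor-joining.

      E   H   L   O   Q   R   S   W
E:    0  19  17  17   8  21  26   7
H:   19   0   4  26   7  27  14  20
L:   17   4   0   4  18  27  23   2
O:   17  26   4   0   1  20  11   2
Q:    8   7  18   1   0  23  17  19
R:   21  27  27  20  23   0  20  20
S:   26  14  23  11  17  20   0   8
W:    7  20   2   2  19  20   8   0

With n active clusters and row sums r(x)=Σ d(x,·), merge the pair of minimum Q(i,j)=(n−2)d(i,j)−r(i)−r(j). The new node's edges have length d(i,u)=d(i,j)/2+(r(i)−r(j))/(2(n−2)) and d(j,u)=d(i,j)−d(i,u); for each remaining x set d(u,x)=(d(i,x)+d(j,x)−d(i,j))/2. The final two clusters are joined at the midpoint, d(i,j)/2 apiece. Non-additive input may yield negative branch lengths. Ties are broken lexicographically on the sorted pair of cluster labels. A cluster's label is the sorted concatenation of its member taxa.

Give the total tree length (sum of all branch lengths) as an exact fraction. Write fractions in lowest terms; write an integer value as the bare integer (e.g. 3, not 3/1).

781/16

step 1: merge (H,L) at d=4, Q=-188; branch lengths H→23/6, L→1/6; new cluster HL
  updated: d(E,HL)=16, d(HL,O)=13, d(HL,Q)=21/2, d(HL,R)=25, d(HL,S)=33/2, d(HL,W)=9
step 2: merge (O,Q) at d=1, Q=-275/2; branch lengths O→-19/20, Q→39/20; new cluster OQ
  updated: d(E,OQ)=12, d(HL,OQ)=45/4, d(OQ,R)=21, d(OQ,S)=27/2, d(OQ,W)=10
step 3: merge (R,S) at d=20, Q=-111; branch lengths R→103/8, S→57/8; new cluster RS
  updated: d(E,RS)=27/2, d(HL,RS)=43/4, d(OQ,RS)=29/4, d(RS,W)=4
step 4: merge (E,W) at d=7, Q=-115/2; branch lengths E→79/12, W→5/12; new cluster EW
  updated: d(EW,HL)=9, d(EW,OQ)=15/2, d(EW,RS)=21/4
step 5: merge (EW,HL) at d=9, Q=-139/4; branch lengths EW→35/16, HL→109/16; new cluster EHLW
  updated: d(EHLW,OQ)=39/8, d(EHLW,RS)=7/2
step 6: merge (EHLW,OQ) at d=39/8, Q=-125/8; branch lengths EHLW→9/16, OQ→69/16; new cluster EHLOQW
  updated: d(EHLOQW,RS)=47/16
step 7: merge (EHLOQW,RS) at d=47/16; branch lengths EHLOQW→47/32, RS→47/32; new cluster EHLOQRSW
final tree: ((((E:79/12,W:5/12):35/16,(H:23/6,L:1/6):109/16):9/16,(O:-19/20,Q:39/20):69/16):47/32,(R:103/8,S:57/8):47/32)
total length: 781/16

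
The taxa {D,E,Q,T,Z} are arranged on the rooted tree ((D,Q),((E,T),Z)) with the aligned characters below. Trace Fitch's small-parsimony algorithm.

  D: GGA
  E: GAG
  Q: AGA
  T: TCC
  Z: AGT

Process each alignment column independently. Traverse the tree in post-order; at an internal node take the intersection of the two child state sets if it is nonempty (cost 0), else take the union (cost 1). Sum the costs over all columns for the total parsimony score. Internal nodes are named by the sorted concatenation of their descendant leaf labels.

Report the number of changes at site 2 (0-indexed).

[col 0] DQ: children D:{G}, Q:{A} ∪→ {A,G}; cost 1
[col 0] ET: children E:{G}, T:{T} ∪→ {G,T}; cost 1
[col 0] ETZ: children ET:{G,T}, Z:{A} ∪→ {A,G,T}; cost 1
[col 0] DEQTZ: children DQ:{A,G}, ETZ:{A,G,T} ∩→ {A,G}; cost 0
[col 1] DQ: children D:{G}, Q:{G} ∩→ {G}; cost 0
[col 1] ET: children E:{A}, T:{C} ∪→ {A,C}; cost 1
[col 1] ETZ: children ET:{A,C}, Z:{G} ∪→ {A,C,G}; cost 1
[col 1] DEQTZ: children DQ:{G}, ETZ:{A,C,G} ∩→ {G}; cost 0
[col 2] DQ: children D:{A}, Q:{A} ∩→ {A}; cost 0
[col 2] ET: children E:{G}, T:{C} ∪→ {C,G}; cost 1
[col 2] ETZ: children ET:{C,G}, Z:{T} ∪→ {C,G,T}; cost 1
[col 2] DEQTZ: children DQ:{A}, ETZ:{C,G,T} ∪→ {A,C,G,T}; cost 1
per-site changes: [3, 2, 3]; total = 8

3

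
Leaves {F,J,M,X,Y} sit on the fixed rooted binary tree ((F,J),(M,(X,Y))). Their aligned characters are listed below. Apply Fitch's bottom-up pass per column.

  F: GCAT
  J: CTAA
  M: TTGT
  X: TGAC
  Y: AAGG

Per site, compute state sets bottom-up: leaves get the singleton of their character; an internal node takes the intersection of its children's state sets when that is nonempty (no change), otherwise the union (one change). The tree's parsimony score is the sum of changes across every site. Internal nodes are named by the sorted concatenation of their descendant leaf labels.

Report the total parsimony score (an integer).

[col 0] FJ: children F:{G}, J:{C} ∪→ {C,G}; cost 1
[col 0] XY: children X:{T}, Y:{A} ∪→ {A,T}; cost 1
[col 0] MXY: children M:{T}, XY:{A,T} ∩→ {T}; cost 0
[col 0] FJMXY: children FJ:{C,G}, MXY:{T} ∪→ {C,G,T}; cost 1
[col 1] FJ: children F:{C}, J:{T} ∪→ {C,T}; cost 1
[col 1] XY: children X:{G}, Y:{A} ∪→ {A,G}; cost 1
[col 1] MXY: children M:{T}, XY:{A,G} ∪→ {A,G,T}; cost 1
[col 1] FJMXY: children FJ:{C,T}, MXY:{A,G,T} ∩→ {T}; cost 0
[col 2] FJ: children F:{A}, J:{A} ∩→ {A}; cost 0
[col 2] XY: children X:{A}, Y:{G} ∪→ {A,G}; cost 1
[col 2] MXY: children M:{G}, XY:{A,G} ∩→ {G}; cost 0
[col 2] FJMXY: children FJ:{A}, MXY:{G} ∪→ {A,G}; cost 1
[col 3] FJ: children F:{T}, J:{A} ∪→ {A,T}; cost 1
[col 3] XY: children X:{C}, Y:{G} ∪→ {C,G}; cost 1
[col 3] MXY: children M:{T}, XY:{C,G} ∪→ {C,G,T}; cost 1
[col 3] FJMXY: children FJ:{A,T}, MXY:{C,G,T} ∩→ {T}; cost 0
per-site changes: [3, 3, 2, 3]; total = 11

11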